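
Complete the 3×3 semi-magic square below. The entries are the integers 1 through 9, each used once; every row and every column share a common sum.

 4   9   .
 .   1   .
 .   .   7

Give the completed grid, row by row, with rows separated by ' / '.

4 9 2 / 8 1 6 / 3 5 7

The entries are 1 through 9, which sum to 45, so each line sums to 45/3 = 15.
Row 1 must total 15; the given cells sum to 13, so (1,3) = 2.
Using column 2: 9 + 1 + ? → (3,2) = 15 − 10 = 5.
The remaining cell in column 3 is (2,3) = 15 − 9 = 6.
From row 2, 15 − (1 + 6) gives (2,1) = 8.
Row 3 must total 15; the given cells sum to 12, so (3,1) = 3.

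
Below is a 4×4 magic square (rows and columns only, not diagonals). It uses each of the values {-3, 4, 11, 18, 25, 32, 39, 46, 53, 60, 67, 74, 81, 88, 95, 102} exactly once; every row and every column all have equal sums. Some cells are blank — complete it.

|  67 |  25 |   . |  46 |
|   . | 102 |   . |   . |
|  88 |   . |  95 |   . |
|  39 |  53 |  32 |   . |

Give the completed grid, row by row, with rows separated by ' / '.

The 16 entries sum to 792, so each line sums to 792/4 = 198.
Using row 1: 67 + 25 + 46 + ? → (1,3) = 198 − 138 = 60.
From row 4, 198 − (39 + 53 + 32) gives (4,4) = 74.
From column 1, 198 − (67 + 88 + 39) gives (2,1) = 4.
Column 2 needs 198; the known cells sum to 180, so (3,2) = 18.
Column 3: 60 + 95 + 32 + ? = 198, so (2,3) = 11.
Row 2 must total 198; the given cells sum to 117, so (2,4) = 81.
Using row 3: 88 + 18 + 95 + ? → (3,4) = 198 − 201 = -3.

67 25 60 46 / 4 102 11 81 / 88 18 95 -3 / 39 53 32 74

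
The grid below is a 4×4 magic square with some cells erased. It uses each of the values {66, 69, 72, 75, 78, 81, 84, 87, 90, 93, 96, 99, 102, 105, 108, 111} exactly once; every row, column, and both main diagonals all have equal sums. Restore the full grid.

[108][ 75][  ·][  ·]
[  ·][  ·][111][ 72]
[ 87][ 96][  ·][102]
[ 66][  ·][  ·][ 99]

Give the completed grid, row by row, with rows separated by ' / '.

108 75 90 81 / 93 78 111 72 / 87 96 69 102 / 66 105 84 99

The 16 entries sum to 1416, so each line sums to 1416/4 = 354.
Row 3: 87 + 96 + 102 + ? = 354, so (3,3) = 69.
Column 1 must total 354; the given cells sum to 261, so (2,1) = 93.
Using column 4: 72 + 102 + 99 + ? → (1,4) = 354 − 273 = 81.
The remaining cell in main diagonal is (2,2) = 354 − 276 = 78.
The remaining cell in row 1 is (1,3) = 354 − 264 = 90.
From column 2, 354 − (75 + 78 + 96) gives (4,2) = 105.
Column 3: 90 + 111 + 69 + ? = 354, so (4,3) = 84.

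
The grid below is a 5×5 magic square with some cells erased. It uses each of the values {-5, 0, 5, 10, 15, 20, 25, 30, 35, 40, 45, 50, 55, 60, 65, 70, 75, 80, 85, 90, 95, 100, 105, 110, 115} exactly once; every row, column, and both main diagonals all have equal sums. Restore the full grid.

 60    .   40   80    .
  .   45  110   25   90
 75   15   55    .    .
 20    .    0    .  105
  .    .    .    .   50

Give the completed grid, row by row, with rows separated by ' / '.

60 100 40 80 -5 / 5 45 110 25 90 / 75 15 55 95 35 / 20 85 0 65 105 / 115 30 70 10 50

The 25 entries sum to 1375, so each line sums to 1375/5 = 275.
Row 2: 45 + 110 + 25 + 90 + ? = 275, so (2,1) = 5.
The remaining cell in column 1 is (5,1) = 275 − 160 = 115.
Column 3 must total 275; the given cells sum to 205, so (5,3) = 70.
Main diagonal: 60 + 45 + 55 + 50 + ? = 275, so (4,4) = 65.
Using row 4: 20 + 0 + 65 + 105 + ? → (4,2) = 275 − 190 = 85.
The remaining cell in anti-diagonal is (1,5) = 275 − 280 = -5.
Using row 1: 60 + 40 + 80 + (-5) + ? → (1,2) = 275 − 175 = 100.
From column 2, 275 − (100 + 45 + 15 + 85) gives (5,2) = 30.
Column 5: -5 + 90 + 105 + 50 + ? = 275, so (3,5) = 35.
Row 3 needs 275; the known cells sum to 180, so (3,4) = 95.
Row 5 must total 275; the given cells sum to 265, so (5,4) = 10.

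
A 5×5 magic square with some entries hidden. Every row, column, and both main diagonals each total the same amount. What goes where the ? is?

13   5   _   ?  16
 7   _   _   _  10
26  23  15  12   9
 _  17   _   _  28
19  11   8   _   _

24

Row 3 is complete and sums to 85; that is the magic constant.
Column 1 needs 85; the known cells sum to 65, so (4,1) = 20.
Column 2 needs 85; the known cells sum to 56, so (2,2) = 29.
Column 5 must total 85; the given cells sum to 63, so (5,5) = 22.
Main diagonal must total 85; the given cells sum to 79, so (4,4) = 6.
Anti-diagonal needs 85; the known cells sum to 67, so (2,4) = 18.
Row 2 needs 85; the known cells sum to 64, so (2,3) = 21.
Row 4 needs 85; the known cells sum to 71, so (4,3) = 14.
Row 5: 19 + 11 + 8 + 22 + ? = 85, so (5,4) = 25.
The remaining cell in column 3 is (1,3) = 85 − 58 = 27.
Column 4 must total 85; the given cells sum to 61, so (1,4) = 24.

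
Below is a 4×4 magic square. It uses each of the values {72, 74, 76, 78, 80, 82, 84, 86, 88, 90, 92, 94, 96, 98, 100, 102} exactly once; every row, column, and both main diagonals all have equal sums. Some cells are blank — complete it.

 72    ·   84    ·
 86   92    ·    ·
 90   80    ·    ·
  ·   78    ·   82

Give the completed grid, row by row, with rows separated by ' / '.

The 16 entries sum to 1392, so each line sums to 1392/4 = 348.
Column 1 needs 348; the known cells sum to 248, so (4,1) = 100.
Column 2 needs 348; the known cells sum to 250, so (1,2) = 98.
The remaining cell in main diagonal is (3,3) = 348 − 246 = 102.
Row 1 needs 348; the known cells sum to 254, so (1,4) = 94.
Row 3: 90 + 80 + 102 + ? = 348, so (3,4) = 76.
Using row 4: 100 + 78 + 82 + ? → (4,3) = 348 − 260 = 88.
Column 3 must total 348; the given cells sum to 274, so (2,3) = 74.
Column 4 needs 348; the known cells sum to 252, so (2,4) = 96.

72 98 84 94 / 86 92 74 96 / 90 80 102 76 / 100 78 88 82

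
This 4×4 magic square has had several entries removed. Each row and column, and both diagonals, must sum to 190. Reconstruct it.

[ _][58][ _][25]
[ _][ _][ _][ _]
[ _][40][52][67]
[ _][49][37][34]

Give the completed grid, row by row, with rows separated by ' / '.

61 58 46 25 / 28 43 55 64 / 31 40 52 67 / 70 49 37 34

Row 3: 40 + 52 + 67 + ? = 190, so (3,1) = 31.
Row 4 needs 190; the known cells sum to 120, so (4,1) = 70.
Column 2 must total 190; the given cells sum to 147, so (2,2) = 43.
Column 4: 25 + 67 + 34 + ? = 190, so (2,4) = 64.
From main diagonal, 190 − (43 + 52 + 34) gives (1,1) = 61.
Anti-diagonal needs 190; the known cells sum to 135, so (2,3) = 55.
Row 1: 61 + 58 + 25 + ? = 190, so (1,3) = 46.
Row 2 needs 190; the known cells sum to 162, so (2,1) = 28.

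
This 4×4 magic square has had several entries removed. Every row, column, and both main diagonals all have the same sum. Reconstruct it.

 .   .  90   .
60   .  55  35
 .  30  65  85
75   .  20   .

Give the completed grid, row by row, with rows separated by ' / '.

45 25 90 70 / 60 80 55 35 / 50 30 65 85 / 75 95 20 40

Column 3 is already complete: 90 + 55 + 65 + 20 = 230, so that is the magic constant.
Row 2: 60 + 55 + 35 + ? = 230, so (2,2) = 80.
The remaining cell in row 3 is (3,1) = 230 − 180 = 50.
From column 1, 230 − (60 + 50 + 75) gives (1,1) = 45.
Main diagonal must total 230; the given cells sum to 190, so (4,4) = 40.
Using anti-diagonal: 55 + 30 + 75 + ? → (1,4) = 230 − 160 = 70.
From row 1, 230 − (45 + 90 + 70) gives (1,2) = 25.
Row 4 needs 230; the known cells sum to 135, so (4,2) = 95.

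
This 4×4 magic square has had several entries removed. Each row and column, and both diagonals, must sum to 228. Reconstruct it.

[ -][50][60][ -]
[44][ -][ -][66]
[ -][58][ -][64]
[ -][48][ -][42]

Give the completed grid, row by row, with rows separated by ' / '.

62 50 60 56 / 44 72 46 66 / 54 58 52 64 / 68 48 70 42

Column 2 must total 228; the given cells sum to 156, so (2,2) = 72.
From column 4, 228 − (66 + 64 + 42) gives (1,4) = 56.
From row 1, 228 − (50 + 60 + 56) gives (1,1) = 62.
From row 2, 228 − (44 + 72 + 66) gives (2,3) = 46.
Main diagonal: 62 + 72 + 42 + ? = 228, so (3,3) = 52.
Anti-diagonal must total 228; the given cells sum to 160, so (4,1) = 68.
Row 3 must total 228; the given cells sum to 174, so (3,1) = 54.
From row 4, 228 − (68 + 48 + 42) gives (4,3) = 70.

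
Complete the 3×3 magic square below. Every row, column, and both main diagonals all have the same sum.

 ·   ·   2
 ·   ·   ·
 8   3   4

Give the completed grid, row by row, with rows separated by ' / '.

6 7 2 / 1 5 9 / 8 3 4

Row 3 is already complete: 8 + 3 + 4 = 15, so that is the magic constant.
Column 3 needs 15; the known cells sum to 6, so (2,3) = 9.
Using anti-diagonal: 2 + 8 + ? → (2,2) = 15 − 10 = 5.
Row 2: 5 + 9 + ? = 15, so (2,1) = 1.
Using column 1: 1 + 8 + ? → (1,1) = 15 − 9 = 6.
Column 2 needs 15; the known cells sum to 8, so (1,2) = 7.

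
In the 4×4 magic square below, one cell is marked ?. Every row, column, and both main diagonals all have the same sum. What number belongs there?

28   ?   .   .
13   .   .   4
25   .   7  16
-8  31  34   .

Column 1 is complete and sums to 58; that is the magic constant.
From row 3, 58 − (25 + 7 + 16) gives (3,2) = 10.
Row 4 must total 58; the given cells sum to 57, so (4,4) = 1.
Column 4 needs 58; the known cells sum to 21, so (1,4) = 37.
Using main diagonal: 28 + 7 + 1 + ? → (2,2) = 58 − 36 = 22.
Anti-diagonal: 37 + 10 + (-8) + ? = 58, so (2,3) = 19.
Column 2 needs 58; the known cells sum to 63, so (1,2) = -5.

-5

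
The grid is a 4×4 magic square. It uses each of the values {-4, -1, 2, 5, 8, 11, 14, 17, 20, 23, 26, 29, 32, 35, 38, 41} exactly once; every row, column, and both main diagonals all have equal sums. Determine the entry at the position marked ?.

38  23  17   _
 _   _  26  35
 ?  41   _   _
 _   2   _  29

The 16 entries sum to 296, so each line sums to 296/4 = 74.
From row 1, 74 − (38 + 23 + 17) gives (1,4) = -4.
Column 2 needs 74; the known cells sum to 66, so (2,2) = 8.
Column 4 needs 74; the known cells sum to 60, so (3,4) = 14.
The remaining cell in main diagonal is (3,3) = 74 − 75 = -1.
The remaining cell in anti-diagonal is (4,1) = 74 − 63 = 11.
Row 2 needs 74; the known cells sum to 69, so (2,1) = 5.
From row 3, 74 − (41 + (-1) + 14) gives (3,1) = 20.

20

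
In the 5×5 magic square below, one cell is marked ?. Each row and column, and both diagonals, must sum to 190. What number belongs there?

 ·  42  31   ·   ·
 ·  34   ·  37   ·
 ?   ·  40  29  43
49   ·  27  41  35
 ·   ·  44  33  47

Row 4 must total 190; the given cells sum to 152, so (4,2) = 38.
From column 3, 190 − (31 + 40 + 27 + 44) gives (2,3) = 48.
The remaining cell in column 4 is (1,4) = 190 − 140 = 50.
Main diagonal: 34 + 40 + 41 + 47 + ? = 190, so (1,1) = 28.
From row 1, 190 − (28 + 42 + 31 + 50) gives (1,5) = 39.
Column 5 must total 190; the given cells sum to 164, so (2,5) = 26.
From anti-diagonal, 190 − (39 + 37 + 40 + 38) gives (5,1) = 36.
The remaining cell in row 2 is (2,1) = 190 − 145 = 45.
The remaining cell in row 5 is (5,2) = 190 − 160 = 30.
Using column 1: 28 + 45 + 49 + 36 + ? → (3,1) = 190 − 158 = 32.

32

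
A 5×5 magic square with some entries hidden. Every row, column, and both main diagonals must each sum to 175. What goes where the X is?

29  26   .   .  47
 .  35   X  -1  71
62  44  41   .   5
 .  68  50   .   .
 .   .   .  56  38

The remaining cell in row 3 is (3,4) = 175 − 152 = 23.
From column 2, 175 − (26 + 35 + 44 + 68) gives (5,2) = 2.
From column 5, 175 − (47 + 71 + 5 + 38) gives (4,5) = 14.
Main diagonal needs 175; the known cells sum to 143, so (4,4) = 32.
Anti-diagonal needs 175; the known cells sum to 155, so (5,1) = 20.
From row 4, 175 − (68 + 50 + 32 + 14) gives (4,1) = 11.
Using row 5: 20 + 2 + 56 + 38 + ? → (5,3) = 175 − 116 = 59.
The remaining cell in column 1 is (2,1) = 175 − 122 = 53.
From column 4, 175 − (-1 + 23 + 32 + 56) gives (1,4) = 65.
Row 1 must total 175; the given cells sum to 167, so (1,3) = 8.
Row 2 needs 175; the known cells sum to 158, so (2,3) = 17.

17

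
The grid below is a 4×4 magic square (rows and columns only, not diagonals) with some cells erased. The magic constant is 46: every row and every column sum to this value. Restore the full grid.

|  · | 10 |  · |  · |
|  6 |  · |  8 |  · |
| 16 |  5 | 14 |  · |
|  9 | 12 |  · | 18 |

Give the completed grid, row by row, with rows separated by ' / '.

15 10 17 4 / 6 19 8 13 / 16 5 14 11 / 9 12 7 18

Using row 3: 16 + 5 + 14 + ? → (3,4) = 46 − 35 = 11.
From row 4, 46 − (9 + 12 + 18) gives (4,3) = 7.
From column 1, 46 − (6 + 16 + 9) gives (1,1) = 15.
The remaining cell in column 2 is (2,2) = 46 − 27 = 19.
The remaining cell in column 3 is (1,3) = 46 − 29 = 17.
Row 1 needs 46; the known cells sum to 42, so (1,4) = 4.
Row 2 must total 46; the given cells sum to 33, so (2,4) = 13.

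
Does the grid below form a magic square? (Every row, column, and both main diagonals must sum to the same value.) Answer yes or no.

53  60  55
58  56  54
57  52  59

Yes

Row 1: 53 + 60 + 55 = 168.
Row 2: 58 + 56 + 54 = 168.
Row 3: 57 + 52 + 59 = 168.
Column 1: 53 + 58 + 57 = 168.
Column 2: 60 + 56 + 52 = 168.
Column 3: 55 + 54 + 59 = 168.
Main diagonal: 53 + 56 + 59 = 168.
Anti-diagonal: 55 + 56 + 57 = 168.
All lines sum to 168.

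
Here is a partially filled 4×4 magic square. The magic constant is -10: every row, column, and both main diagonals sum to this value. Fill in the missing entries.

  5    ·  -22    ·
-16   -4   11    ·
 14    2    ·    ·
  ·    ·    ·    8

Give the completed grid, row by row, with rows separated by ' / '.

5 17 -22 -10 / -16 -4 11 -1 / 14 2 -19 -7 / -13 -25 20 8

From row 2, -10 − (-16 + (-4) + 11) gives (2,4) = -1.
From column 1, -10 − (5 + (-16) + 14) gives (4,1) = -13.
Using main diagonal: 5 + (-4) + 8 + ? → (3,3) = -10 − 9 = -19.
From anti-diagonal, -10 − (11 + 2 + (-13)) gives (1,4) = -10.
The remaining cell in row 1 is (1,2) = -10 − (-27) = 17.
Row 3 must total -10; the given cells sum to -3, so (3,4) = -7.
Column 2 must total -10; the given cells sum to 15, so (4,2) = -25.
Column 3: -22 + 11 + (-19) + ? = -10, so (4,3) = 20.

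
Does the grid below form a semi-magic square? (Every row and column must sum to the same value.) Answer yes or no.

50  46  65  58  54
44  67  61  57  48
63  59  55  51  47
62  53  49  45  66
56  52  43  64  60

No — column 3 sums to 273 but row 5 sums to 275.

Row 1: 50 + 46 + 65 + 58 + 54 = 273.
Row 2: 44 + 67 + 61 + 57 + 48 = 277.
Row 3: 63 + 59 + 55 + 51 + 47 = 275.
Row 4: 62 + 53 + 49 + 45 + 66 = 275.
Row 5: 56 + 52 + 43 + 64 + 60 = 275.
Column 1: 50 + 44 + 63 + 62 + 56 = 275.
Column 2: 46 + 67 + 59 + 53 + 52 = 277.
Column 3: 65 + 61 + 55 + 49 + 43 = 273.
Column 4: 58 + 57 + 51 + 45 + 64 = 275.
Column 5: 54 + 48 + 47 + 66 + 60 = 275.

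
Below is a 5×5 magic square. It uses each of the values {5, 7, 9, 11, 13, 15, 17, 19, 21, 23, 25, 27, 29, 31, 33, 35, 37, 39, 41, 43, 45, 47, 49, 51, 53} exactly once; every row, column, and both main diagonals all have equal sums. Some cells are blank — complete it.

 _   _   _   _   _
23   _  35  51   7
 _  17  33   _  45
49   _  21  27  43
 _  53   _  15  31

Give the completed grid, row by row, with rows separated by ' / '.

The 25 entries sum to 725, so each line sums to 725/5 = 145.
Using row 2: 23 + 35 + 51 + 7 + ? → (2,2) = 145 − 116 = 29.
Row 4 needs 145; the known cells sum to 140, so (4,2) = 5.
Column 2 needs 145; the known cells sum to 104, so (1,2) = 41.
Column 5: 7 + 45 + 43 + 31 + ? = 145, so (1,5) = 19.
Main diagonal: 29 + 33 + 27 + 31 + ? = 145, so (1,1) = 25.
From anti-diagonal, 145 − (19 + 51 + 33 + 5) gives (5,1) = 37.
Using row 5: 37 + 53 + 15 + 31 + ? → (5,3) = 145 − 136 = 9.
Column 1 needs 145; the known cells sum to 134, so (3,1) = 11.
Column 3: 35 + 33 + 21 + 9 + ? = 145, so (1,3) = 47.
Using row 1: 25 + 41 + 47 + 19 + ? → (1,4) = 145 − 132 = 13.
Row 3 must total 145; the given cells sum to 106, so (3,4) = 39.

25 41 47 13 19 / 23 29 35 51 7 / 11 17 33 39 45 / 49 5 21 27 43 / 37 53 9 15 31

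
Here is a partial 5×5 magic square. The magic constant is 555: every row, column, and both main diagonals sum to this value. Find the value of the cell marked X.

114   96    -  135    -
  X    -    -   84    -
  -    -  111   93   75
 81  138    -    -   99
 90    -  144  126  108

123

From row 5, 555 − (90 + 144 + 126 + 108) gives (5,2) = 87.
Column 4 needs 555; the known cells sum to 438, so (4,4) = 117.
From main diagonal, 555 − (114 + 111 + 117 + 108) gives (2,2) = 105.
Anti-diagonal must total 555; the given cells sum to 423, so (1,5) = 132.
Row 1: 114 + 96 + 135 + 132 + ? = 555, so (1,3) = 78.
Row 4 needs 555; the known cells sum to 435, so (4,3) = 120.
Column 2 needs 555; the known cells sum to 426, so (3,2) = 129.
Using column 3: 78 + 111 + 120 + 144 + ? → (2,3) = 555 − 453 = 102.
Column 5 must total 555; the given cells sum to 414, so (2,5) = 141.
The remaining cell in row 2 is (2,1) = 555 − 432 = 123.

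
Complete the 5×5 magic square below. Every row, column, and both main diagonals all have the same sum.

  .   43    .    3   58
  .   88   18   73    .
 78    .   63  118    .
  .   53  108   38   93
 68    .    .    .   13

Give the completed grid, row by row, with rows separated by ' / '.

Anti-diagonal is already complete: 58 + 73 + 63 + 53 + 68 = 315, so that is the magic constant.
Row 4 must total 315; the given cells sum to 292, so (4,1) = 23.
Using column 4: 3 + 73 + 118 + 38 + ? → (5,4) = 315 − 232 = 83.
From main diagonal, 315 − (88 + 63 + 38 + 13) gives (1,1) = 113.
Row 1: 113 + 43 + 3 + 58 + ? = 315, so (1,3) = 98.
The remaining cell in column 1 is (2,1) = 315 − 282 = 33.
The remaining cell in column 3 is (5,3) = 315 − 287 = 28.
Row 2 needs 315; the known cells sum to 212, so (2,5) = 103.
The remaining cell in row 5 is (5,2) = 315 − 192 = 123.
Column 2: 43 + 88 + 53 + 123 + ? = 315, so (3,2) = 8.
The remaining cell in column 5 is (3,5) = 315 − 267 = 48.

113 43 98 3 58 / 33 88 18 73 103 / 78 8 63 118 48 / 23 53 108 38 93 / 68 123 28 83 13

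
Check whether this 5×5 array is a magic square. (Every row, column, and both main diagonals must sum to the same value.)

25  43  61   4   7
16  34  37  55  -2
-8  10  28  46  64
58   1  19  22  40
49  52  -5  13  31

Row 1: 25 + 43 + 61 + 4 + 7 = 140.
Row 2: 16 + 34 + 37 + 55 + (-2) = 140.
Row 3: -8 + 10 + 28 + 46 + 64 = 140.
Row 4: 58 + 1 + 19 + 22 + 40 = 140.
Row 5: 49 + 52 + (-5) + 13 + 31 = 140.
Column 1: 25 + 16 + (-8) + 58 + 49 = 140.
Column 2: 43 + 34 + 10 + 1 + 52 = 140.
Column 3: 61 + 37 + 28 + 19 + (-5) = 140.
Column 4: 4 + 55 + 46 + 22 + 13 = 140.
Column 5: 7 + (-2) + 64 + 40 + 31 = 140.
Main diagonal: 25 + 34 + 28 + 22 + 31 = 140.
Anti-diagonal: 7 + 55 + 28 + 1 + 49 = 140.
All lines sum to 140.

Yes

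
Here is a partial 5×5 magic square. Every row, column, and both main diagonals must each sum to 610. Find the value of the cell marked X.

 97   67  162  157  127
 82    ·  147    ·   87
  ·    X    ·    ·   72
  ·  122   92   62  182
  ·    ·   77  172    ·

137

Row 4: 122 + 92 + 62 + 182 + ? = 610, so (4,1) = 152.
Column 3 must total 610; the given cells sum to 478, so (3,3) = 132.
The remaining cell in column 5 is (5,5) = 610 − 468 = 142.
Main diagonal needs 610; the known cells sum to 433, so (2,2) = 177.
Row 2 must total 610; the given cells sum to 493, so (2,4) = 117.
Using column 4: 157 + 117 + 62 + 172 + ? → (3,4) = 610 − 508 = 102.
Anti-diagonal must total 610; the given cells sum to 498, so (5,1) = 112.
Using row 5: 112 + 77 + 172 + 142 + ? → (5,2) = 610 − 503 = 107.
Column 1 needs 610; the known cells sum to 443, so (3,1) = 167.
Column 2 must total 610; the given cells sum to 473, so (3,2) = 137.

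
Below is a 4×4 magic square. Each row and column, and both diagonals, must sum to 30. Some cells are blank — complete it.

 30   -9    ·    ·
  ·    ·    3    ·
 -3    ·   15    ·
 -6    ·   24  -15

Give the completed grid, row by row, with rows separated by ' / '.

30 -9 -12 21 / 9 0 3 18 / -3 12 15 6 / -6 27 24 -15

Using row 4: -6 + 24 + (-15) + ? → (4,2) = 30 − 3 = 27.
Column 1 needs 30; the known cells sum to 21, so (2,1) = 9.
From column 3, 30 − (3 + 15 + 24) gives (1,3) = -12.
Main diagonal: 30 + 15 + (-15) + ? = 30, so (2,2) = 0.
From row 1, 30 − (30 + (-9) + (-12)) gives (1,4) = 21.
The remaining cell in row 2 is (2,4) = 30 − 12 = 18.
Using column 2: -9 + 0 + 27 + ? → (3,2) = 30 − 18 = 12.
From column 4, 30 − (21 + 18 + (-15)) gives (3,4) = 6.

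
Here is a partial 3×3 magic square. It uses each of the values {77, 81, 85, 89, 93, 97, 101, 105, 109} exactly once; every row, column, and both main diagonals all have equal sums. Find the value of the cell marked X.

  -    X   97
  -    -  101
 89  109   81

77

The 9 entries sum to 837, so each line sums to 837/3 = 279.
Anti-diagonal must total 279; the given cells sum to 186, so (2,2) = 93.
Row 2 must total 279; the given cells sum to 194, so (2,1) = 85.
Column 1 must total 279; the given cells sum to 174, so (1,1) = 105.
Column 2 must total 279; the given cells sum to 202, so (1,2) = 77.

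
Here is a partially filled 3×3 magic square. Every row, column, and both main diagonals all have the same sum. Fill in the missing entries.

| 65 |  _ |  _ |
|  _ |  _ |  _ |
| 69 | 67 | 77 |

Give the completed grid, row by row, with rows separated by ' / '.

Row 3 is already complete: 69 + 67 + 77 = 213, so that is the magic constant.
The remaining cell in column 1 is (2,1) = 213 − 134 = 79.
Main diagonal must total 213; the given cells sum to 142, so (2,2) = 71.
The remaining cell in anti-diagonal is (1,3) = 213 − 140 = 73.
From row 1, 213 − (65 + 73) gives (1,2) = 75.
From row 2, 213 − (79 + 71) gives (2,3) = 63.

65 75 73 / 79 71 63 / 69 67 77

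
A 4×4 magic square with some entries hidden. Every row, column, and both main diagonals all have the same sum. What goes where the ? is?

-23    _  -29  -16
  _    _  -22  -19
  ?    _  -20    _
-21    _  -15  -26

Column 3 is complete and sums to -86; that is the magic constant.
From row 1, -86 − (-23 + (-29) + (-16)) gives (1,2) = -18.
Row 4 needs -86; the known cells sum to -62, so (4,2) = -24.
Column 4 must total -86; the given cells sum to -61, so (3,4) = -25.
Main diagonal must total -86; the given cells sum to -69, so (2,2) = -17.
Using anti-diagonal: -16 + (-22) + (-21) + ? → (3,2) = -86 − (-59) = -27.
Row 2 must total -86; the given cells sum to -58, so (2,1) = -28.
From row 3, -86 − (-27 + (-20) + (-25)) gives (3,1) = -14.

-14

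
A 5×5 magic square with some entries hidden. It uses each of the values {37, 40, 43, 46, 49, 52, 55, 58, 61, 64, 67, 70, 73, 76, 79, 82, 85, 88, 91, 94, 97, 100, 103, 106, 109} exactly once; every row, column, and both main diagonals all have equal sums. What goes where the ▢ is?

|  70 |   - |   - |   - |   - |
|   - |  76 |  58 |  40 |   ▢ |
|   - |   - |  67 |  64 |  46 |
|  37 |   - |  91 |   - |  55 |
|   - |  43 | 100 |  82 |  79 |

The 25 entries sum to 1825, so each line sums to 1825/5 = 365.
The remaining cell in row 5 is (5,1) = 365 − 304 = 61.
Column 3: 58 + 67 + 91 + 100 + ? = 365, so (1,3) = 49.
Main diagonal must total 365; the given cells sum to 292, so (4,4) = 73.
Row 4 must total 365; the given cells sum to 256, so (4,2) = 109.
Column 4: 40 + 64 + 73 + 82 + ? = 365, so (1,4) = 106.
The remaining cell in anti-diagonal is (1,5) = 365 − 277 = 88.
Row 1 needs 365; the known cells sum to 313, so (1,2) = 52.
The remaining cell in column 2 is (3,2) = 365 − 280 = 85.
Column 5 needs 365; the known cells sum to 268, so (2,5) = 97.

97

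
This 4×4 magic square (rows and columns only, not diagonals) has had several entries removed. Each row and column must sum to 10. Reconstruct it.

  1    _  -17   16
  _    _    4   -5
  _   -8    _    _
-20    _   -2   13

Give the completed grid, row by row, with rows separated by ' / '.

Row 1 must total 10; the given cells sum to 0, so (1,2) = 10.
Row 4 needs 10; the known cells sum to -9, so (4,2) = 19.
Column 2 must total 10; the given cells sum to 21, so (2,2) = -11.
Column 3 must total 10; the given cells sum to -15, so (3,3) = 25.
The remaining cell in column 4 is (3,4) = 10 − 24 = -14.
Row 2: -11 + 4 + (-5) + ? = 10, so (2,1) = 22.
Using row 3: -8 + 25 + (-14) + ? → (3,1) = 10 − 3 = 7.

1 10 -17 16 / 22 -11 4 -5 / 7 -8 25 -14 / -20 19 -2 13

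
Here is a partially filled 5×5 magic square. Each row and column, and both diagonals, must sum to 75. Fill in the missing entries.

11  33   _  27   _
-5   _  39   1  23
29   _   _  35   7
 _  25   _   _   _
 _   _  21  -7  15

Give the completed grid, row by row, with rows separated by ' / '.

11 33 5 27 -1 / -5 17 39 1 23 / 29 -9 13 35 7 / 3 25 -3 19 31 / 37 9 21 -7 15

Row 2 must total 75; the given cells sum to 58, so (2,2) = 17.
Column 4 must total 75; the given cells sum to 56, so (4,4) = 19.
Main diagonal needs 75; the known cells sum to 62, so (3,3) = 13.
The remaining cell in row 3 is (3,2) = 75 − 84 = -9.
Column 2 needs 75; the known cells sum to 66, so (5,2) = 9.
Row 5 must total 75; the given cells sum to 38, so (5,1) = 37.
Using column 1: 11 + (-5) + 29 + 37 + ? → (4,1) = 75 − 72 = 3.
The remaining cell in anti-diagonal is (1,5) = 75 − 76 = -1.
The remaining cell in row 1 is (1,3) = 75 − 70 = 5.
The remaining cell in column 3 is (4,3) = 75 − 78 = -3.
Column 5 needs 75; the known cells sum to 44, so (4,5) = 31.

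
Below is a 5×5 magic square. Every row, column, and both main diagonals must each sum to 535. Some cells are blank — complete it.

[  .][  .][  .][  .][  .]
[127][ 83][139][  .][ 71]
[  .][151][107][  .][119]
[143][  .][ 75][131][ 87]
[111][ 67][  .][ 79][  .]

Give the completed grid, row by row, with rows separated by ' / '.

Row 2: 127 + 83 + 139 + 71 + ? = 535, so (2,4) = 115.
The remaining cell in row 4 is (4,2) = 535 − 436 = 99.
From column 2, 535 − (83 + 151 + 99 + 67) gives (1,2) = 135.
The remaining cell in anti-diagonal is (1,5) = 535 − 432 = 103.
Column 5 needs 535; the known cells sum to 380, so (5,5) = 155.
Main diagonal must total 535; the given cells sum to 476, so (1,1) = 59.
Using row 5: 111 + 67 + 79 + 155 + ? → (5,3) = 535 − 412 = 123.
From column 1, 535 − (59 + 127 + 143 + 111) gives (3,1) = 95.
The remaining cell in column 3 is (1,3) = 535 − 444 = 91.
Row 1: 59 + 135 + 91 + 103 + ? = 535, so (1,4) = 147.
Row 3: 95 + 151 + 107 + 119 + ? = 535, so (3,4) = 63.

59 135 91 147 103 / 127 83 139 115 71 / 95 151 107 63 119 / 143 99 75 131 87 / 111 67 123 79 155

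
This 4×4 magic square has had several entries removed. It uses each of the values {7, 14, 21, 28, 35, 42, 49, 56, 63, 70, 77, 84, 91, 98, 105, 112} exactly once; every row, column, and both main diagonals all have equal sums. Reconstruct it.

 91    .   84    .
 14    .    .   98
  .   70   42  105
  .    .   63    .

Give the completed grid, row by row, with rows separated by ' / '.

The 16 entries sum to 952, so each line sums to 952/4 = 238.
The remaining cell in row 3 is (3,1) = 238 − 217 = 21.
Column 1: 91 + 14 + 21 + ? = 238, so (4,1) = 112.
The remaining cell in column 3 is (2,3) = 238 − 189 = 49.
From anti-diagonal, 238 − (49 + 70 + 112) gives (1,4) = 7.
Row 1: 91 + 84 + 7 + ? = 238, so (1,2) = 56.
Row 2 must total 238; the given cells sum to 161, so (2,2) = 77.
Column 2: 56 + 77 + 70 + ? = 238, so (4,2) = 35.
From column 4, 238 − (7 + 98 + 105) gives (4,4) = 28.

91 56 84 7 / 14 77 49 98 / 21 70 42 105 / 112 35 63 28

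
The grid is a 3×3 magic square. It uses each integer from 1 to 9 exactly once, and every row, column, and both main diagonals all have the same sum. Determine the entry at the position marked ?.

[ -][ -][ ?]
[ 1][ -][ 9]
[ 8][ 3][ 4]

The entries are 1 through 9, which sum to 45, so each line sums to 45/3 = 15.
Using row 2: 1 + 9 + ? → (2,2) = 15 − 10 = 5.
Column 1 needs 15; the known cells sum to 9, so (1,1) = 6.
The remaining cell in column 2 is (1,2) = 15 − 8 = 7.
The remaining cell in column 3 is (1,3) = 15 − 13 = 2.

2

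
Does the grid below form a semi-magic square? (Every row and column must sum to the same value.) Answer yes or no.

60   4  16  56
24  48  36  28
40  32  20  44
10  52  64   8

Row 1: 60 + 4 + 16 + 56 = 136.
Row 2: 24 + 48 + 36 + 28 = 136.
Row 3: 40 + 32 + 20 + 44 = 136.
Row 4: 10 + 52 + 64 + 8 = 134.
Column 1: 60 + 24 + 40 + 10 = 134.
Column 2: 4 + 48 + 32 + 52 = 136.
Column 3: 16 + 36 + 20 + 64 = 136.
Column 4: 56 + 28 + 44 + 8 = 136.

No — column 4 sums to 136 but column 1 sums to 134.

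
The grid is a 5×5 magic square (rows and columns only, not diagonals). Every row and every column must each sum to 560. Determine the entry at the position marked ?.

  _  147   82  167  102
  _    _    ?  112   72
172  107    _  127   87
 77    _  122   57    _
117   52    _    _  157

The remaining cell in row 1 is (1,1) = 560 − 498 = 62.
The remaining cell in row 3 is (3,3) = 560 − 493 = 67.
Column 1: 62 + 172 + 77 + 117 + ? = 560, so (2,1) = 132.
From column 4, 560 − (167 + 112 + 127 + 57) gives (5,4) = 97.
Column 5: 102 + 72 + 87 + 157 + ? = 560, so (4,5) = 142.
Row 4: 77 + 122 + 57 + 142 + ? = 560, so (4,2) = 162.
Row 5 needs 560; the known cells sum to 423, so (5,3) = 137.
Using column 2: 147 + 107 + 162 + 52 + ? → (2,2) = 560 − 468 = 92.
Column 3 needs 560; the known cells sum to 408, so (2,3) = 152.

152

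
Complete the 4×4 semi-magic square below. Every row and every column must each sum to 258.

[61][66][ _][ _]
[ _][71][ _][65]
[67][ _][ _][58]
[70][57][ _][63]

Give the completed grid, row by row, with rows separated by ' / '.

61 66 59 72 / 60 71 62 65 / 67 64 69 58 / 70 57 68 63

Row 4: 70 + 57 + 63 + ? = 258, so (4,3) = 68.
The remaining cell in column 1 is (2,1) = 258 − 198 = 60.
Column 2: 66 + 71 + 57 + ? = 258, so (3,2) = 64.
Column 4: 65 + 58 + 63 + ? = 258, so (1,4) = 72.
Row 1: 61 + 66 + 72 + ? = 258, so (1,3) = 59.
Row 2 needs 258; the known cells sum to 196, so (2,3) = 62.
Row 3 must total 258; the given cells sum to 189, so (3,3) = 69.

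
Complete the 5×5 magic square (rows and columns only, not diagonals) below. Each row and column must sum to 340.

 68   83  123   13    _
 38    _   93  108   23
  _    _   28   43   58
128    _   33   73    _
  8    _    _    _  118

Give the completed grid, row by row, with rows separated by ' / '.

Row 1 must total 340; the given cells sum to 287, so (1,5) = 53.
Row 2: 38 + 93 + 108 + 23 + ? = 340, so (2,2) = 78.
From column 1, 340 − (68 + 38 + 128 + 8) gives (3,1) = 98.
Column 3 needs 340; the known cells sum to 277, so (5,3) = 63.
Using column 4: 13 + 108 + 43 + 73 + ? → (5,4) = 340 − 237 = 103.
Column 5: 53 + 23 + 58 + 118 + ? = 340, so (4,5) = 88.
Row 3 must total 340; the given cells sum to 227, so (3,2) = 113.
From row 4, 340 − (128 + 33 + 73 + 88) gives (4,2) = 18.
From row 5, 340 − (8 + 63 + 103 + 118) gives (5,2) = 48.

68 83 123 13 53 / 38 78 93 108 23 / 98 113 28 43 58 / 128 18 33 73 88 / 8 48 63 103 118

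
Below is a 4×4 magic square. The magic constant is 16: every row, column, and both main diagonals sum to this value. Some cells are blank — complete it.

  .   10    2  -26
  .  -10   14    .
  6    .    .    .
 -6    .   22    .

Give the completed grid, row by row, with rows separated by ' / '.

Row 1: 10 + 2 + (-26) + ? = 16, so (1,1) = 30.
Column 1 must total 16; the given cells sum to 30, so (2,1) = -14.
The remaining cell in column 3 is (3,3) = 16 − 38 = -22.
Using main diagonal: 30 + (-10) + (-22) + ? → (4,4) = 16 − (-2) = 18.
Anti-diagonal must total 16; the given cells sum to -18, so (3,2) = 34.
Row 2 must total 16; the given cells sum to -10, so (2,4) = 26.
The remaining cell in row 3 is (3,4) = 16 − 18 = -2.
Row 4 must total 16; the given cells sum to 34, so (4,2) = -18.

30 10 2 -26 / -14 -10 14 26 / 6 34 -22 -2 / -6 -18 22 18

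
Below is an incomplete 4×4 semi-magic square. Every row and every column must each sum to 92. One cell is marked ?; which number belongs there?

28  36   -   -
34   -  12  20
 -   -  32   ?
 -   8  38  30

24

The remaining cell in row 2 is (2,2) = 92 − 66 = 26.
Row 4: 8 + 38 + 30 + ? = 92, so (4,1) = 16.
The remaining cell in column 1 is (3,1) = 92 − 78 = 14.
Using column 2: 36 + 26 + 8 + ? → (3,2) = 92 − 70 = 22.
From column 3, 92 − (12 + 32 + 38) gives (1,3) = 10.
Row 1 needs 92; the known cells sum to 74, so (1,4) = 18.
Row 3 needs 92; the known cells sum to 68, so (3,4) = 24.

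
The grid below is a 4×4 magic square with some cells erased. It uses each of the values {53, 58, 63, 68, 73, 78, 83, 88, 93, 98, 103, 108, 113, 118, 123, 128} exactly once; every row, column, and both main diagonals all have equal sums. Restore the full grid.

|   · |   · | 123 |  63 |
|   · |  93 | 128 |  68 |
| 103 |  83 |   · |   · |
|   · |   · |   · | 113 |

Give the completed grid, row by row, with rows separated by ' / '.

98 78 123 63 / 73 93 128 68 / 103 83 58 118 / 88 108 53 113

The 16 entries sum to 1448, so each line sums to 1448/4 = 362.
Row 2: 93 + 128 + 68 + ? = 362, so (2,1) = 73.
From column 4, 362 − (63 + 68 + 113) gives (3,4) = 118.
From anti-diagonal, 362 − (63 + 128 + 83) gives (4,1) = 88.
Using row 3: 103 + 83 + 118 + ? → (3,3) = 362 − 304 = 58.
Column 1 needs 362; the known cells sum to 264, so (1,1) = 98.
The remaining cell in column 3 is (4,3) = 362 − 309 = 53.
From row 1, 362 − (98 + 123 + 63) gives (1,2) = 78.
Using row 4: 88 + 53 + 113 + ? → (4,2) = 362 − 254 = 108.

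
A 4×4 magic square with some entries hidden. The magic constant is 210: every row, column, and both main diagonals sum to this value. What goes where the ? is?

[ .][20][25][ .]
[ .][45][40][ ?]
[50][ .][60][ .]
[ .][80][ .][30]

Using column 2: 20 + 45 + 80 + ? → (3,2) = 210 − 145 = 65.
From column 3, 210 − (25 + 40 + 60) gives (4,3) = 85.
Main diagonal needs 210; the known cells sum to 135, so (1,1) = 75.
The remaining cell in row 1 is (1,4) = 210 − 120 = 90.
Using row 3: 50 + 65 + 60 + ? → (3,4) = 210 − 175 = 35.
From row 4, 210 − (80 + 85 + 30) gives (4,1) = 15.
The remaining cell in column 1 is (2,1) = 210 − 140 = 70.
From column 4, 210 − (90 + 35 + 30) gives (2,4) = 55.

55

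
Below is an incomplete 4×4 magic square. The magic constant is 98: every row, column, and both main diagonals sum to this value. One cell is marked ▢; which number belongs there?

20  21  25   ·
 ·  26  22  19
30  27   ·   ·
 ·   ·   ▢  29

28

Row 1 needs 98; the known cells sum to 66, so (1,4) = 32.
Row 2: 26 + 22 + 19 + ? = 98, so (2,1) = 31.
Column 1 must total 98; the given cells sum to 81, so (4,1) = 17.
The remaining cell in column 2 is (4,2) = 98 − 74 = 24.
Column 4: 32 + 19 + 29 + ? = 98, so (3,4) = 18.
Main diagonal must total 98; the given cells sum to 75, so (3,3) = 23.
Row 4 must total 98; the given cells sum to 70, so (4,3) = 28.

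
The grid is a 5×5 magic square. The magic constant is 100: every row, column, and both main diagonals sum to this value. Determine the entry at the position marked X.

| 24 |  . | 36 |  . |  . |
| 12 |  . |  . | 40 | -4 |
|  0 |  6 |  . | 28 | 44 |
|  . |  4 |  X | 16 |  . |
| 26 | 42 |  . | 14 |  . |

The remaining cell in row 3 is (3,3) = 100 − 78 = 22.
Using column 1: 24 + 12 + 0 + 26 + ? → (4,1) = 100 − 62 = 38.
Column 4 needs 100; the known cells sum to 98, so (1,4) = 2.
Anti-diagonal: 40 + 22 + 4 + 26 + ? = 100, so (1,5) = 8.
Row 1 must total 100; the given cells sum to 70, so (1,2) = 30.
From column 2, 100 − (30 + 6 + 4 + 42) gives (2,2) = 18.
From main diagonal, 100 − (24 + 18 + 22 + 16) gives (5,5) = 20.
The remaining cell in row 2 is (2,3) = 100 − 66 = 34.
The remaining cell in row 5 is (5,3) = 100 − 102 = -2.
The remaining cell in column 3 is (4,3) = 100 − 90 = 10.

10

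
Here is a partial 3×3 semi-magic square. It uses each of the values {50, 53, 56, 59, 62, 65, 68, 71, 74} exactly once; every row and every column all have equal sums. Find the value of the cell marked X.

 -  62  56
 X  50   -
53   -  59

65

The 9 entries sum to 558, so each line sums to 558/3 = 186.
Using row 1: 62 + 56 + ? → (1,1) = 186 − 118 = 68.
Using row 3: 53 + 59 + ? → (3,2) = 186 − 112 = 74.
The remaining cell in column 1 is (2,1) = 186 − 121 = 65.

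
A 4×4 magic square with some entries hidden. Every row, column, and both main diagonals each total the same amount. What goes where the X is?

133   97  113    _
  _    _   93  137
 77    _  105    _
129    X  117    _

Column 3 is complete and sums to 428; that is the magic constant.
From row 1, 428 − (133 + 97 + 113) gives (1,4) = 85.
The remaining cell in column 1 is (2,1) = 428 − 339 = 89.
Using anti-diagonal: 85 + 93 + 129 + ? → (3,2) = 428 − 307 = 121.
Row 2 must total 428; the given cells sum to 319, so (2,2) = 109.
Using row 3: 77 + 121 + 105 + ? → (3,4) = 428 − 303 = 125.
Column 2 must total 428; the given cells sum to 327, so (4,2) = 101.

101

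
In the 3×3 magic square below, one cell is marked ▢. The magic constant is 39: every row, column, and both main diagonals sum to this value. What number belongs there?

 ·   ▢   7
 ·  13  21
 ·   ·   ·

Using row 2: 13 + 21 + ? → (2,1) = 39 − 34 = 5.
The remaining cell in column 3 is (3,3) = 39 − 28 = 11.
Main diagonal needs 39; the known cells sum to 24, so (1,1) = 15.
Anti-diagonal must total 39; the given cells sum to 20, so (3,1) = 19.
From row 1, 39 − (15 + 7) gives (1,2) = 17.

17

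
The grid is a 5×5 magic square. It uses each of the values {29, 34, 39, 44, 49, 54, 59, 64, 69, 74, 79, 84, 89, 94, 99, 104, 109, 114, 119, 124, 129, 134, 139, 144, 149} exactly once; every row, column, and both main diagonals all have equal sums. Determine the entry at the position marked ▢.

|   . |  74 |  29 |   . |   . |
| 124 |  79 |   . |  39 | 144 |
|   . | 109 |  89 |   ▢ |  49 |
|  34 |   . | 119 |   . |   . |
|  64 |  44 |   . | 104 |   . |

69

The 25 entries sum to 2225, so each line sums to 2225/5 = 445.
From row 2, 445 − (124 + 79 + 39 + 144) gives (2,3) = 59.
Using column 2: 74 + 79 + 109 + 44 + ? → (4,2) = 445 − 306 = 139.
Column 3 needs 445; the known cells sum to 296, so (5,3) = 149.
Anti-diagonal: 39 + 89 + 139 + 64 + ? = 445, so (1,5) = 114.
Row 5 must total 445; the given cells sum to 361, so (5,5) = 84.
From column 5, 445 − (114 + 144 + 49 + 84) gives (4,5) = 54.
The remaining cell in row 4 is (4,4) = 445 − 346 = 99.
From main diagonal, 445 − (79 + 89 + 99 + 84) gives (1,1) = 94.
The remaining cell in row 1 is (1,4) = 445 − 311 = 134.
Column 1: 94 + 124 + 34 + 64 + ? = 445, so (3,1) = 129.
The remaining cell in column 4 is (3,4) = 445 − 376 = 69.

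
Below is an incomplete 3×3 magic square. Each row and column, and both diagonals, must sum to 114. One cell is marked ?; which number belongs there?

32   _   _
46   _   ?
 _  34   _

30

Using column 1: 32 + 46 + ? → (3,1) = 114 − 78 = 36.
Row 3 needs 114; the known cells sum to 70, so (3,3) = 44.
Using main diagonal: 32 + 44 + ? → (2,2) = 114 − 76 = 38.
Anti-diagonal must total 114; the given cells sum to 74, so (1,3) = 40.
Row 1 needs 114; the known cells sum to 72, so (1,2) = 42.
From row 2, 114 − (46 + 38) gives (2,3) = 30.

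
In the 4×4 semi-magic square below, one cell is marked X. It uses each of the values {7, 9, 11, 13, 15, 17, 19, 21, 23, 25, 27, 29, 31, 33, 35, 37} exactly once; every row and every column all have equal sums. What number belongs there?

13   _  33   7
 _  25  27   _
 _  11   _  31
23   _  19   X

29

The 16 entries sum to 352, so each line sums to 352/4 = 88.
Using row 1: 13 + 33 + 7 + ? → (1,2) = 88 − 53 = 35.
The remaining cell in column 2 is (4,2) = 88 − 71 = 17.
Column 3 must total 88; the given cells sum to 79, so (3,3) = 9.
Row 3: 11 + 9 + 31 + ? = 88, so (3,1) = 37.
From row 4, 88 − (23 + 17 + 19) gives (4,4) = 29.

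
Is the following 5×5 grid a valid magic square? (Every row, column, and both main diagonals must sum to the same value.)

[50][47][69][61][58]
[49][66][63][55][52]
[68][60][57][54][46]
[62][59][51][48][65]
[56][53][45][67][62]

Row 1: 50 + 47 + 69 + 61 + 58 = 285.
Row 2: 49 + 66 + 63 + 55 + 52 = 285.
Row 3: 68 + 60 + 57 + 54 + 46 = 285.
Row 4: 62 + 59 + 51 + 48 + 65 = 285.
Row 5: 56 + 53 + 45 + 67 + 62 = 283.
Column 1: 50 + 49 + 68 + 62 + 56 = 285.
Column 2: 47 + 66 + 60 + 59 + 53 = 285.
Column 3: 69 + 63 + 57 + 51 + 45 = 285.
Column 4: 61 + 55 + 54 + 48 + 67 = 285.
Column 5: 58 + 52 + 46 + 65 + 62 = 283.
Main diagonal: 50 + 66 + 57 + 48 + 62 = 283.
Anti-diagonal: 58 + 55 + 57 + 59 + 56 = 285.

No — row 2 sums to 285 but row 5 sums to 283.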